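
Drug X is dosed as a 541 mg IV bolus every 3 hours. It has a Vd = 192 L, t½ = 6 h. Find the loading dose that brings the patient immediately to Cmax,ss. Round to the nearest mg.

1847 mg

f = (1/2)^(3/6) ≈ 0.707107; accumulation ratio R = 1/(1−f) ≈ 3.41422.
Loading dose to hit Cmax,ss on first dose: D_load = D_maint·R ≈ 541 × 3.41422 ≈ 1847.09 mg.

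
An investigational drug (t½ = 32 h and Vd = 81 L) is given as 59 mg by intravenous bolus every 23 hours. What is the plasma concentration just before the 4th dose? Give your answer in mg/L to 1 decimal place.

f = (1/2)^(τ/t½) = (1/2)^(23/32) ≈ 0.6076.
C₀ = D/Vd = 59/81 ≈ 0.728 mg/L.
Before the 4th dose, 3 doses have been given. Superposition: Cmin = C₀·(f + f² + … + f^3).
≈ 0.728 × (0.6076 + 0.3692 + 0.2243) ≈ 0.728 × 1.2011 ≈ 0.874 mg/L.

0.9 mg/L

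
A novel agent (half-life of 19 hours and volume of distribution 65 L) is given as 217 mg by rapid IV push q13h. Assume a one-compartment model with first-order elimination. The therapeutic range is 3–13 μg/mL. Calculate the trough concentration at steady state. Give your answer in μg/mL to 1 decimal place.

τ/t½ = 13/19 ≈ 0.68421, so fraction remaining f = (1/2)^(13/19) ≈ 0.6223.
Accumulation ratio R = 1/(1 − f) ≈ 1/0.3777 ≈ 2.6476.
Single-dose peak C₀ = D/Vd = 217/65 ≈ 3.338 μg/mL.
Cmax,ss = C₀/(1 − f) ≈ 3.338/0.3777 ≈ 8.838 μg/mL.
One interval later, Cmin,ss = Cmax,ss·e^(−kτ) ≈ 8.838 × 0.6223 ≈ 5.500 μg/mL.
Trough 5.5 μg/mL vs MEC 3 μg/mL: adequate.

5.5 μg/mL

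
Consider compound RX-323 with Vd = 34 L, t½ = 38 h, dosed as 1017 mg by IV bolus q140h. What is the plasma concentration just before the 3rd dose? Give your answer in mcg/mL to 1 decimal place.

f = (1/2)^(τ/t½) = (1/2)^(140/38) ≈ 0.0778.
C₀ = D/Vd = 1017/34 ≈ 29.912 mcg/mL.
Before the 3rd dose, 2 doses have been given. Superposition: Cmin = C₀·(f + f²).
≈ 29.912 × (0.0778 + 0.0061) ≈ 29.912 × 0.0839 ≈ 2.510 mcg/mL.

2.5 mcg/mL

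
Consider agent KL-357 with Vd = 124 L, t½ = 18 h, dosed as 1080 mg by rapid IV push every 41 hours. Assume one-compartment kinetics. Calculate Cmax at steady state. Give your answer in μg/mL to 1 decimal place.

k = ln2/t½ = ln2/18 ≈ 0.038508 h⁻¹; fraction remaining f = e^(−kτ) = e^(−0.038508×41) ≈ 0.2062.
Accumulation ratio R = 1/(1 − f) ≈ 1/0.7938 ≈ 1.2598.
Single-dose peak C₀ = D/Vd = 1080/124 ≈ 8.710 μg/mL.
Cmax,ss = C₀/(1 − f) ≈ 8.710/0.7938 ≈ 10.973 μg/mL.

11.0 μg/mL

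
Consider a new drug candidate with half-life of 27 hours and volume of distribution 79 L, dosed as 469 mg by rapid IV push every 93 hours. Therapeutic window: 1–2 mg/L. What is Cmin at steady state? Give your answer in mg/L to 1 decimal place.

0.6 mg/L

k = ln2/t½ = ln2/27 ≈ 0.025672 h⁻¹; fraction remaining f = e^(−kτ) = e^(−0.025672×93) ≈ 0.0919.
Accumulation ratio R = 1/(1 − f) ≈ 1/0.9081 ≈ 1.1012.
Single-dose peak C₀ = D/Vd = 469/79 ≈ 5.937 mg/L.
Steady-state peak Cmax,ss = C₀·R ≈ 5.937 × 1.1012 ≈ 6.538 mg/L.
Steady-state trough Cmin,ss = Cmax,ss·f ≈ 6.538 × 0.0919 ≈ 0.601 mg/L.
Trough 0.6 mg/L vs MEC 1 mg/L: subtherapeutic.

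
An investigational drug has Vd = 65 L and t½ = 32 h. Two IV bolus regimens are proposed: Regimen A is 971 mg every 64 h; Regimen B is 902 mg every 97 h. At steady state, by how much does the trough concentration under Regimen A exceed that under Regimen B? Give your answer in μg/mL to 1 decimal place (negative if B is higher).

Regimen A: f = (1/2)^(64/32) ≈ 0.2500; Cmin,ss = (971/65)·f/(1−f) ≈ 4.979 μg/mL.
Regimen B: f = (1/2)^(97/32) ≈ 0.1223; Cmin,ss = (902/65)·f/(1−f) ≈ 1.934 μg/mL.
Difference ≈ 4.979 − 1.934 ≈ 3.045 μg/mL.

3.0 μg/mL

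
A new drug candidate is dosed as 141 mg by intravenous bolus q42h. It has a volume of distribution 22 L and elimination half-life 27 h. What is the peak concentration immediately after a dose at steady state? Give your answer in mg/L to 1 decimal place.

τ/t½ = 42/27 ≈ 1.5556, so fraction remaining f = (1/2)^(42/27) ≈ 0.3402.
At steady state, accumulation factor R = 1/(1 − e^(−kτ)) ≈ 1.5156.
Single-dose peak C₀ = D/Vd = 141/22 ≈ 6.409 mg/L.
Steady-state peak Cmax,ss = C₀·R ≈ 6.409 × 1.5156 ≈ 9.713 mg/L.

9.7 mg/L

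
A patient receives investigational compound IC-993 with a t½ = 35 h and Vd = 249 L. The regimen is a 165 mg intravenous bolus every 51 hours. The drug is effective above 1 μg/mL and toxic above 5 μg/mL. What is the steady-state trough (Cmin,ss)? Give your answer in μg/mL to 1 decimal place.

k = ln2/t½ = ln2/35 ≈ 0.019804 h⁻¹; fraction remaining f = e^(−kτ) = e^(−0.019804×51) ≈ 0.3642.
At steady state, accumulation factor R = 1/(1 − e^(−kτ)) ≈ 1.5728.
Single-dose peak C₀ = D/Vd = 165/249 ≈ 0.663 μg/mL.
Cmax,ss = C₀/(1 − f) ≈ 0.663/0.6358 ≈ 1.043 μg/mL.
Steady-state trough Cmin,ss = Cmax,ss·f ≈ 1.043 × 0.3642 ≈ 0.380 μg/mL.
Trough 0.4 μg/mL vs MEC 1 μg/mL: subtherapeutic.

0.4 μg/mL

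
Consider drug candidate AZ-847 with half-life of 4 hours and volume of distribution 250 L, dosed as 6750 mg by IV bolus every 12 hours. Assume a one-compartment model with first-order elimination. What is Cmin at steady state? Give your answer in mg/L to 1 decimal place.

τ = 12 h = 3 half-lives, so f = (1/2)^3 = 0.125.
Accumulation ratio R = 1/(1 − f) = 1/0.875 = 8/7.
Single-dose peak C₀ = D/Vd = 6750/250 = 27 mg/L.
Steady-state peak Cmax,ss = C₀·R = 27 × 8/7 ≈ 30.857 mg/L.
Steady-state trough Cmin,ss = Cmax,ss·f ≈ 30.857 × 0.125 ≈ 3.857 mg/L.

3.9 mg/L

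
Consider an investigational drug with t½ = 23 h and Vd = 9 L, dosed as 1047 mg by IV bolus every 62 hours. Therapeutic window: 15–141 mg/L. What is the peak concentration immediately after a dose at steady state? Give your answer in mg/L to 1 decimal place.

Over one 62-h interval, 62/23 ≈ 2.6957 half-lives elapse, leaving f ≈ 0.1544 of each dose.
Accumulation ratio R = 1/(1 − f) ≈ 1/0.8456 ≈ 1.1826.
Each bolus raises the concentration by D/Vd = 1047/9 ≈ 116.333 mg/L.
Steady-state peak Cmax,ss = C₀·R ≈ 116.333 × 1.1826 ≈ 137.575 mg/L.
Peak 137.6 mg/L vs MTC 141 mg/L: below toxic threshold.

137.6 mg/L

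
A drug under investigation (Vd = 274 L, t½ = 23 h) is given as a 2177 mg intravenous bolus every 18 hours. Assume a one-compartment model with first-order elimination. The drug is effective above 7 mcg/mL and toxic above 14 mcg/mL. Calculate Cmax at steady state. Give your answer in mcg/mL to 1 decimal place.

τ/t½ = 18/23 ≈ 0.78261, so fraction remaining f = (1/2)^(18/23) ≈ 0.5813.
Accumulation ratio R = 1/(1 − f) ≈ 1/0.4187 ≈ 2.3883.
Each bolus raises the concentration by D/Vd = 2177/274 ≈ 7.945 mcg/mL.
Steady-state peak Cmax,ss = C₀·R ≈ 7.945 × 2.3883 ≈ 18.975 mcg/mL.
Peak 19.0 mcg/mL vs MTC 14 mcg/mL: exceeds toxic threshold.

19.0 mcg/mL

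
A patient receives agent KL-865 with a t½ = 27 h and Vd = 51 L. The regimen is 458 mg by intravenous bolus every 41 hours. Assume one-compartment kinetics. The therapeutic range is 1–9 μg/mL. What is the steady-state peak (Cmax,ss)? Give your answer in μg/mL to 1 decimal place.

τ/t½ = 41/27 ≈ 1.5185, so fraction remaining f = (1/2)^(41/27) ≈ 0.3490.
Accumulation ratio R = 1/(1 − f) ≈ 1/0.6510 ≈ 1.5361.
Each bolus raises the concentration by D/Vd = 458/51 ≈ 8.980 μg/mL.
Cmax,ss = C₀/(1 − f) ≈ 8.980/0.6510 ≈ 13.794 μg/mL.
Peak 13.8 μg/mL vs MTC 9 μg/mL: exceeds toxic threshold.

13.8 μg/mL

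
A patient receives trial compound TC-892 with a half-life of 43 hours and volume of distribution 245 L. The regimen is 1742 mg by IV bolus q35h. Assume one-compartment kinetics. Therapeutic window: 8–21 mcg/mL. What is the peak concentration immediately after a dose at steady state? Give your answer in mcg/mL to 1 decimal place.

16.5 mcg/mL

Over one 35-h interval, 35/43 ≈ 0.81395 half-lives elapse, leaving f ≈ 0.5688 of each dose.
At steady state, accumulation factor R = 1/(1 − e^(−kτ)) ≈ 2.3191.
Each bolus raises the concentration by D/Vd = 1742/245 ≈ 7.110 mcg/mL.
Cmax,ss = C₀/(1 − f) ≈ 7.110/0.4312 ≈ 16.489 mcg/mL.
Peak 16.5 mcg/mL vs MTC 21 mcg/mL: below toxic threshold.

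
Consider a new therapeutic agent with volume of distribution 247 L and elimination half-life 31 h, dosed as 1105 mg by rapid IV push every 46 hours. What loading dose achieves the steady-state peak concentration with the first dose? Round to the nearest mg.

f = (1/2)^(46/31) ≈ 0.357528; accumulation ratio R = 1/(1−f) ≈ 1.55649.
Loading dose to hit Cmax,ss on first dose: D_load = D_maint·R ≈ 1105 × 1.55649 ≈ 1719.92 mg.

1720 mg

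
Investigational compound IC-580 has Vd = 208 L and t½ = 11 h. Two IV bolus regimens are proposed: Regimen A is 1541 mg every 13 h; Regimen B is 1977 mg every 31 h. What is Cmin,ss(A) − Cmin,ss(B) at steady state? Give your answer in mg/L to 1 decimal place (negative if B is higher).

Regimen A: f = (1/2)^(13/11) ≈ 0.4408; Cmin,ss = (1541/208)·f/(1−f) ≈ 5.840 mg/L.
Regimen B: f = (1/2)^(31/11) ≈ 0.1418; Cmin,ss = (1977/208)·f/(1−f) ≈ 1.570 mg/L.
Difference ≈ 5.840 − 1.570 ≈ 4.270 mg/L.

4.3 mg/L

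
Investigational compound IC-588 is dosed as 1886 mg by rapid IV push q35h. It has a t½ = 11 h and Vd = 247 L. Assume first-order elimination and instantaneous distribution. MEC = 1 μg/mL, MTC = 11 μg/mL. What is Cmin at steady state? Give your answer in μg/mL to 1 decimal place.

0.9 μg/mL

Over one 35-h interval, 35/11 ≈ 3.1818 half-lives elapse, leaving f ≈ 0.1102 of each dose.
Each bolus raises the concentration by D/Vd = 1886/247 ≈ 7.636 μg/mL.
Steady-state trough Cmin,ss = C₀·f/(1−f) ≈ 7.636 × 0.1102/0.8898 ≈ 0.946 μg/mL.
Trough 0.9 μg/mL vs MEC 1 μg/mL: subtherapeutic.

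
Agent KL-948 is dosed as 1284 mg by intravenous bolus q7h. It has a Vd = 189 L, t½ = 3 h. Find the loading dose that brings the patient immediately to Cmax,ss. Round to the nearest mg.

f = (1/2)^(7/3) ≈ 0.198425; accumulation ratio R = 1/(1−f) ≈ 1.24754.
Loading dose to hit Cmax,ss on first dose: D_load = D_maint·R ≈ 1284 × 1.24754 ≈ 1601.84 mg.

1602 mg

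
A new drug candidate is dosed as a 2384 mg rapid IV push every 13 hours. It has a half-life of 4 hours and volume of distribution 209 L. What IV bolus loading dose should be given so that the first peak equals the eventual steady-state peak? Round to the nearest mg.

2664 mg

f = (1/2)^(13/4) ≈ 0.105112; accumulation ratio R = 1/(1−f) ≈ 1.11746.
Loading dose to hit Cmax,ss on first dose: D_load = D_maint·R ≈ 2384 × 1.11746 ≈ 2664.02 mg.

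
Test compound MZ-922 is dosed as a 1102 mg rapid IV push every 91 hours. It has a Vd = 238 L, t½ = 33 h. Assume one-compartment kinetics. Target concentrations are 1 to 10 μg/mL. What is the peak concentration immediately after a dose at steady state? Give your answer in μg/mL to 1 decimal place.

5.4 μg/mL

τ/t½ = 91/33 ≈ 2.7576, so fraction remaining f = (1/2)^(91/33) ≈ 0.1479.
At steady state, accumulation factor R = 1/(1 − e^(−kτ)) ≈ 1.1736.
Single-dose peak C₀ = D/Vd = 1102/238 ≈ 4.630 μg/mL.
Cmax,ss = C₀/(1 − f) ≈ 4.630/0.8521 ≈ 5.434 μg/mL.
Peak 5.4 μg/mL vs MTC 10 μg/mL: below toxic threshold.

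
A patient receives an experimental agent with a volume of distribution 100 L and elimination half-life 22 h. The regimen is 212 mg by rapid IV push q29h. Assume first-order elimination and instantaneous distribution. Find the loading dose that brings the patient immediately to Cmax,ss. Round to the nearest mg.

354 mg

f = (1/2)^(29/22) ≈ 0.401040; accumulation ratio R = 1/(1−f) ≈ 1.66956.
Loading dose to hit Cmax,ss on first dose: D_load = D_maint·R ≈ 212 × 1.66956 ≈ 353.95 mg.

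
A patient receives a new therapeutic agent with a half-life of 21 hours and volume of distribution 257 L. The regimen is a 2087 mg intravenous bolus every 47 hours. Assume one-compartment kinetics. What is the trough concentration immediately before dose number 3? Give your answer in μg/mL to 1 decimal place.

f = (1/2)^(τ/t½) = (1/2)^(47/21) ≈ 0.2120.
C₀ = D/Vd = 2087/257 ≈ 8.121 μg/mL.
Before the 3rd dose, 2 doses have been given. Superposition: Cmin = C₀·(f + f²).
≈ 8.121 × (0.2120 + 0.0449) ≈ 8.121 × 0.2569 ≈ 2.086 μg/mL.

2.1 μg/mL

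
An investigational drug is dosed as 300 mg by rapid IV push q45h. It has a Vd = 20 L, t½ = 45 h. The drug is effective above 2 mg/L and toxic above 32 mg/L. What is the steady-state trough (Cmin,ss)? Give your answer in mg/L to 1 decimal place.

15.0 mg/L

The dosing interval is 1 half-life, so f = 2^(−1) = 0.5.
At steady state, R = 1/(1 − 0.5) = 2/1.
Single-dose peak C₀ = D/Vd = 300/20 = 15 mg/L.
Steady-state peak Cmax,ss = C₀·R = 15 × 2/1 ≈ 30.000 mg/L.
Steady-state trough Cmin,ss = Cmax,ss·f ≈ 30.000 × 0.5 ≈ 15.000 mg/L.
Trough 15.0 mg/L vs MEC 2 mg/L: adequate.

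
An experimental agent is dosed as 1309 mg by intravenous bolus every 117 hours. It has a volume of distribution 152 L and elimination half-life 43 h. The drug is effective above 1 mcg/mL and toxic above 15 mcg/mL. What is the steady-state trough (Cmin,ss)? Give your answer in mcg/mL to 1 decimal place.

k = ln2/t½ = ln2/43 ≈ 0.016120 h⁻¹; fraction remaining f = e^(−kτ) = e^(−0.016120×117) ≈ 0.1517.
At steady state, accumulation factor R = 1/(1 − e^(−kτ)) ≈ 1.1788.
Each bolus raises the concentration by D/Vd = 1309/152 ≈ 8.612 mcg/mL.
Steady-state peak Cmax,ss = C₀·R ≈ 8.612 × 1.1788 ≈ 10.152 mcg/mL.
Steady-state trough Cmin,ss = Cmax,ss·f ≈ 10.152 × 0.1517 ≈ 1.540 mcg/mL.
Trough 1.5 mcg/mL vs MEC 1 mcg/mL: adequate.

1.5 mcg/mL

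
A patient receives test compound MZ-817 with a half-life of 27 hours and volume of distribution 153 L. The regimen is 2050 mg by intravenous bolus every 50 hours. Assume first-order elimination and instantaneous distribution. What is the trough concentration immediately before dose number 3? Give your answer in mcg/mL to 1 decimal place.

f = (1/2)^(τ/t½) = (1/2)^(50/27) ≈ 0.2770.
C₀ = D/Vd = 2050/153 ≈ 13.399 mcg/mL.
Before the 3rd dose, 2 doses have been given. Superposition: Cmin = C₀·(f + f²).
≈ 13.399 × (0.2770 + 0.0767) ≈ 13.399 × 0.3537 ≈ 4.739 mcg/mL.

4.7 mcg/mL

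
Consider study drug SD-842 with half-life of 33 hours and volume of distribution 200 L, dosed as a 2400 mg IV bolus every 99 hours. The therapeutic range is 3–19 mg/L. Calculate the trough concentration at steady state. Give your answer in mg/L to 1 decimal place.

The dosing interval is 3 half-lives, so f = 2^(−3) = 0.125.
Accumulation ratio R = 1/(1 − f) = 1/0.875 = 8/7.
Single-dose peak C₀ = D/Vd = 2400/200 = 12 mg/L.
Steady-state peak Cmax,ss = C₀·R = 12 × 8/7 ≈ 13.714 mg/L.
Steady-state trough Cmin,ss = Cmax,ss·f ≈ 13.714 × 0.125 ≈ 1.714 mg/L.
Trough 1.7 mg/L vs MEC 3 mg/L: subtherapeutic.

1.7 mg/L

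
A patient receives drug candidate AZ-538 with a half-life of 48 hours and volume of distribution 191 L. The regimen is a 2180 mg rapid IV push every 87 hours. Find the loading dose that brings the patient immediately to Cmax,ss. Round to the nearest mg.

f = (1/2)^(87/48) ≈ 0.284697; accumulation ratio R = 1/(1−f) ≈ 1.39801.
Loading dose to hit Cmax,ss on first dose: D_load = D_maint·R ≈ 2180 × 1.39801 ≈ 3047.66 mg.

3048 mg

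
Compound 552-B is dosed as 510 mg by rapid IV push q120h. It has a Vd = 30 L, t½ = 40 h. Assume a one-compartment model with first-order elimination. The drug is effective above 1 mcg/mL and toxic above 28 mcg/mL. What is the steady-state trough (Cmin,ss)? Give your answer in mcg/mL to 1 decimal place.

2.4 mcg/mL

The dosing interval is 3 half-lives, so f = 2^(−3) = 0.125.
At steady state, R = 1/(1 − 0.125) = 8/7.
Single-dose peak C₀ = D/Vd = 510/30 = 17 mcg/mL.
Steady-state peak Cmax,ss = C₀·R = 17 × 8/7 ≈ 19.429 mcg/mL.
Steady-state trough Cmin,ss = Cmax,ss·f ≈ 19.429 × 0.125 ≈ 2.429 mcg/mL.
Trough 2.4 mcg/mL vs MEC 1 mcg/mL: adequate.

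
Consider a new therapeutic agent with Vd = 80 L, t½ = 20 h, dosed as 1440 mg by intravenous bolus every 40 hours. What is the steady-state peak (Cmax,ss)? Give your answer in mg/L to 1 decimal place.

τ = 40 h = 2 half-lives, so f = (1/2)^2 = 0.25.
At steady state, R = 1/(1 − 0.25) = 4/3.
Single-dose peak C₀ = D/Vd = 1440/80 = 18 mg/L.
Steady-state peak Cmax,ss = C₀·R = 18 × 4/3 ≈ 24.000 mg/L.

24.0 mg/L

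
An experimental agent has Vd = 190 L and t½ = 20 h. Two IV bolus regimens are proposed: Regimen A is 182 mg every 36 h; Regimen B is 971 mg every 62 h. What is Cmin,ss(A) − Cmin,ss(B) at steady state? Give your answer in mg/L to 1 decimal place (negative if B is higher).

-0.3 mg/L

Regimen A: f = (1/2)^(36/20) ≈ 0.2872; Cmin,ss = (182/190)·f/(1−f) ≈ 0.386 mg/L.
Regimen B: f = (1/2)^(62/20) ≈ 0.1166; Cmin,ss = (971/190)·f/(1−f) ≈ 0.675 mg/L.
Difference ≈ 0.386 − 0.675 ≈ -0.289 mg/L.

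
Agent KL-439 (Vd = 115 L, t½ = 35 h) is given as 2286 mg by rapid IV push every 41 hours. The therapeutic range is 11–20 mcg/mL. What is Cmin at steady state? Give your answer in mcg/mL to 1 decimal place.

k = ln2/t½ = ln2/35 ≈ 0.019804 h⁻¹; fraction remaining f = e^(−kτ) = e^(−0.019804×41) ≈ 0.4440.
Single-dose peak C₀ = D/Vd = 2286/115 ≈ 19.878 mcg/mL.
Steady-state trough Cmin,ss = C₀·f/(1−f) ≈ 19.878 × 0.4440/0.5560 ≈ 15.874 mcg/mL.
Trough 15.9 mcg/mL vs MEC 11 mcg/mL: adequate.

15.9 mcg/mL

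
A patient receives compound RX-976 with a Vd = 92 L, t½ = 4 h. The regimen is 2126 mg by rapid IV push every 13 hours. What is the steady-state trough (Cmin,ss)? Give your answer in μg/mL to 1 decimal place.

2.7 μg/mL

k = ln2/t½ = ln2/4 ≈ 0.173287 h⁻¹; fraction remaining f = e^(−kτ) = e^(−0.173287×13) ≈ 0.1051.
Accumulation ratio R = 1/(1 − f) ≈ 1/0.8949 ≈ 1.1174.
Single-dose peak C₀ = D/Vd = 2126/92 ≈ 23.109 μg/mL.
Cmax,ss = C₀/(1 − f) ≈ 23.109/0.8949 ≈ 25.823 μg/mL.
Steady-state trough Cmin,ss = Cmax,ss·f ≈ 25.823 × 0.1051 ≈ 2.714 μg/mL.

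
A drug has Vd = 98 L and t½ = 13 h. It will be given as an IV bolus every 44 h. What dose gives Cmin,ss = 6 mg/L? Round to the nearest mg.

τ/t½ = 44/13 ≈ 3.3846, so f = (1/2)^(44/13) ≈ 0.095748.
Cmin,ss = (D/Vd)·f/(1−f), so D = Cmin,ss·Vd·(1−f)/f.
D = 6 × 98 × (1−f)/f ≈ 6 × 98 × 9.44408 ≈ 5553.12 mg.

5553 mg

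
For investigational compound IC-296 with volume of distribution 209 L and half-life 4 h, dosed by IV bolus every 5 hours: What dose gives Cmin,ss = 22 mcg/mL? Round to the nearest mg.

τ/t½ = 5/4 ≈ 1.25, so f = (1/2)^(5/4) ≈ 0.420448.
Cmin,ss = (D/Vd)·f/(1−f), so D = Cmin,ss·Vd·(1−f)/f.
D = 22 × 209 × (1−f)/f ≈ 22 × 209 × 1.37842 ≈ 6337.98 mg.

6338 mg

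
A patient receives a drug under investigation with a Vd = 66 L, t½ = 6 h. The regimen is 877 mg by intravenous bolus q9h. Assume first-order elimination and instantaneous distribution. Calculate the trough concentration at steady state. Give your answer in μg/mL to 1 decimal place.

τ/t½ = 9/6 ≈ 1.5, so fraction remaining f = (1/2)^(9/6) ≈ 0.3536.
Single-dose peak C₀ = D/Vd = 877/66 ≈ 13.288 μg/mL.
Steady-state trough Cmin,ss = C₀·f/(1−f) ≈ 13.288 × 0.3536/0.6464 ≈ 7.269 μg/mL.

7.3 μg/mL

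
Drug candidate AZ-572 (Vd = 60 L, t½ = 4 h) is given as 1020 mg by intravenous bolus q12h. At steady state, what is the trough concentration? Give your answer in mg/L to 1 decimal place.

2.4 mg/L

The dosing interval is 3 half-lives, so f = 2^(−3) = 0.125.
Accumulation ratio R = 1/(1 − f) = 1/0.875 = 8/7.
Single-dose peak C₀ = D/Vd = 1020/60 = 17 mg/L.
Steady-state peak Cmax,ss = C₀·R = 17 × 8/7 ≈ 19.429 mg/L.
Steady-state trough Cmin,ss = Cmax,ss·f ≈ 19.429 × 0.125 ≈ 2.429 mg/L.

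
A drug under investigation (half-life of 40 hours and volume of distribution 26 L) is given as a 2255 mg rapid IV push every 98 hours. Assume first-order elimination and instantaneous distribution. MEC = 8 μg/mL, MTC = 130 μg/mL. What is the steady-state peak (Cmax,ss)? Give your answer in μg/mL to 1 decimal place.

106.2 μg/mL

k = ln2/t½ = ln2/40 ≈ 0.017329 h⁻¹; fraction remaining f = e^(−kτ) = e^(−0.017329×98) ≈ 0.1830.
At steady state, accumulation factor R = 1/(1 − e^(−kτ)) ≈ 1.2240.
Each bolus raises the concentration by D/Vd = 2255/26 ≈ 86.731 μg/mL.
Steady-state peak Cmax,ss = C₀·R ≈ 86.731 × 1.2240 ≈ 106.159 μg/mL.
Peak 106.2 μg/mL vs MTC 130 μg/mL: below toxic threshold.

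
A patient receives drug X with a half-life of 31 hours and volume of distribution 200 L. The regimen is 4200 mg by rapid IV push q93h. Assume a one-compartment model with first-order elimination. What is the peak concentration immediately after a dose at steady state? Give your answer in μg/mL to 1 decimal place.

24.0 μg/mL

The dosing interval is 3 half-lives, so f = 2^(−3) = 0.125.
Accumulation ratio R = 1/(1 − f) = 1/0.875 = 8/7.
Single-dose peak C₀ = D/Vd = 4200/200 = 21 μg/mL.
Steady-state peak Cmax,ss = C₀·R = 21 × 8/7 ≈ 24.000 μg/mL.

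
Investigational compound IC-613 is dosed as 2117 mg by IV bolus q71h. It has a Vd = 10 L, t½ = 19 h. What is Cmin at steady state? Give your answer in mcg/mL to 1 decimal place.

17.2 mcg/mL

τ/t½ = 71/19 ≈ 3.7368, so fraction remaining f = (1/2)^(71/19) ≈ 0.0750.
Accumulation ratio R = 1/(1 − f) ≈ 1/0.9250 ≈ 1.0811.
Single-dose peak C₀ = D/Vd = 2117/10 ≈ 211.700 mcg/mL.
Steady-state peak Cmax,ss = C₀·R ≈ 211.700 × 1.0811 ≈ 228.869 mcg/mL.
Steady-state trough Cmin,ss = Cmax,ss·f ≈ 228.869 × 0.0750 ≈ 17.165 mcg/mL.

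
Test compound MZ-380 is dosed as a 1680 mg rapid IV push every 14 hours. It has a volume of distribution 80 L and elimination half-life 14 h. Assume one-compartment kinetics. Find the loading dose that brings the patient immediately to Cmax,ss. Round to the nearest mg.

3360 mg

f = (1/2)^(14/14) ≈ 0.500000; accumulation ratio R = 1/(1−f) ≈ 2.00000.
Loading dose to hit Cmax,ss on first dose: D_load = D_maint·R ≈ 1680 × 2.00000 ≈ 3360.00 mg.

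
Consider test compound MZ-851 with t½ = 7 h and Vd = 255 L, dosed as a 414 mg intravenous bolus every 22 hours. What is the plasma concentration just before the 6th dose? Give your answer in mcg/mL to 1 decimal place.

0.2 mcg/mL

f = (1/2)^(τ/t½) = (1/2)^(22/7) ≈ 0.1132.
C₀ = D/Vd = 414/255 ≈ 1.624 mcg/mL.
Before the 6th dose, 5 doses have been given. Superposition: Cmin = C₀·(f + f² + … + f^5).
≈ 1.624 × (0.1132 + 0.0128 + 0.0015 + 0.0002 + 0.0000) ≈ 1.624 × 0.1277 ≈ 0.207 mcg/mL.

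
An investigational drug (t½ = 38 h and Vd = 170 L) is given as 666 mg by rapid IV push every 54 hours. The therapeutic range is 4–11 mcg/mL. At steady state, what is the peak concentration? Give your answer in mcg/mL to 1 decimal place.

τ/t½ = 54/38 ≈ 1.4211, so fraction remaining f = (1/2)^(54/38) ≈ 0.3734.
At steady state, accumulation factor R = 1/(1 − e^(−kτ)) ≈ 1.5959.
Single-dose peak C₀ = D/Vd = 666/170 ≈ 3.918 mcg/mL.
Steady-state peak Cmax,ss = C₀·R ≈ 3.918 × 1.5959 ≈ 6.253 mcg/mL.
Peak 6.3 mcg/mL vs MTC 11 mcg/mL: below toxic threshold.

6.3 mcg/mL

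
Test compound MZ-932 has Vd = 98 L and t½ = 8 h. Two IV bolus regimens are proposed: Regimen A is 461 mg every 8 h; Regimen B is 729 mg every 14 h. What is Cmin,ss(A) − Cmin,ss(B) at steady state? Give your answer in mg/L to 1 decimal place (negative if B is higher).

1.6 mg/L

Regimen A: f = (1/2)^(8/8) ≈ 0.5000; Cmin,ss = (461/98)·f/(1−f) ≈ 4.704 mg/L.
Regimen B: f = (1/2)^(14/8) ≈ 0.2973; Cmin,ss = (729/98)·f/(1−f) ≈ 3.147 mg/L.
Difference ≈ 4.704 − 3.147 ≈ 1.557 mg/L.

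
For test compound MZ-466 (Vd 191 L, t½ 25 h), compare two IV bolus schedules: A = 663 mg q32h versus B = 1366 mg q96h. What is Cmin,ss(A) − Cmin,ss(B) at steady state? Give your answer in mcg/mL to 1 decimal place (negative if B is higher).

1.9 mcg/mL

Regimen A: f = (1/2)^(32/25) ≈ 0.4118; Cmin,ss = (663/191)·f/(1−f) ≈ 2.430 mcg/mL.
Regimen B: f = (1/2)^(96/25) ≈ 0.0698; Cmin,ss = (1366/191)·f/(1−f) ≈ 0.537 mcg/mL.
Difference ≈ 2.430 − 0.537 ≈ 1.893 mcg/mL.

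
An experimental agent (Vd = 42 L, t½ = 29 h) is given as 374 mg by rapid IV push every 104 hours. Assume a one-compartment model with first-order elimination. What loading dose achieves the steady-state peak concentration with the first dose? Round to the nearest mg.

f = (1/2)^(104/29) ≈ 0.083261; accumulation ratio R = 1/(1−f) ≈ 1.09082.
Loading dose to hit Cmax,ss on first dose: D_load = D_maint·R ≈ 374 × 1.09082 ≈ 407.97 mg.

408 mg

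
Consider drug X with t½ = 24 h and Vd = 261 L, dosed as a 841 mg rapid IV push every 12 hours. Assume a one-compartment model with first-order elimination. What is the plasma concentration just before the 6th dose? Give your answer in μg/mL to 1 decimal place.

6.4 μg/mL

f = (1/2)^(τ/t½) = (1/2)^(12/24) ≈ 0.7071.
C₀ = D/Vd = 841/261 ≈ 3.222 μg/mL.
Before the 6th dose, 5 doses have been given. Superposition: Cmin = C₀·(f + f² + … + f^5).
≈ 3.222 × (0.7071 + 0.5000 + 0.3535 + 0.2500 + 0.1768) ≈ 3.222 × 1.9874 ≈ 6.403 μg/mL.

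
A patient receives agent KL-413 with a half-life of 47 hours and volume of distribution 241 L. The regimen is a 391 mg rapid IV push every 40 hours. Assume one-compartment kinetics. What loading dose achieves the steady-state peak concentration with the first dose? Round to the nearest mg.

877 mg

f = (1/2)^(40/47) ≈ 0.554376; accumulation ratio R = 1/(1−f) ≈ 2.24404.
Loading dose to hit Cmax,ss on first dose: D_load = D_maint·R ≈ 391 × 2.24404 ≈ 877.42 mg.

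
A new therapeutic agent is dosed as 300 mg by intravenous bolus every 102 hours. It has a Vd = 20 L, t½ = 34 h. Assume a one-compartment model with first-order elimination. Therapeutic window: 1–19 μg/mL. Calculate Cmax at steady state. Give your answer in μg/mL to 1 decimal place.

17.1 μg/mL

The dosing interval is 3 half-lives, so f = 2^(−3) = 0.125.
Accumulation ratio R = 1/(1 − f) = 1/0.875 = 8/7.
Single-dose peak C₀ = D/Vd = 300/20 = 15 μg/mL.
Steady-state peak Cmax,ss = C₀·R = 15 × 8/7 ≈ 17.143 μg/mL.
Peak 17.1 μg/mL vs MTC 19 μg/mL: below toxic threshold.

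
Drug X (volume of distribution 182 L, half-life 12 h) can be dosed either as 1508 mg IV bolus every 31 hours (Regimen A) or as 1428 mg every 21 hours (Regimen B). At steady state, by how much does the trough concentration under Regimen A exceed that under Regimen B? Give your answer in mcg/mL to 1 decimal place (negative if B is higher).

-1.7 mcg/mL

Regimen A: f = (1/2)^(31/12) ≈ 0.1669; Cmin,ss = (1508/182)·f/(1−f) ≈ 1.660 mcg/mL.
Regimen B: f = (1/2)^(21/12) ≈ 0.2973; Cmin,ss = (1428/182)·f/(1−f) ≈ 3.320 mcg/mL.
Difference ≈ 1.660 − 3.320 ≈ -1.660 mcg/mL.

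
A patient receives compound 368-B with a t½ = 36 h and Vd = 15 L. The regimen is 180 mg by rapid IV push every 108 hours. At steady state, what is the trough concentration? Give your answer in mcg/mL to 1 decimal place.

The dosing interval is 3 half-lives, so f = 2^(−3) = 0.125.
At steady state, R = 1/(1 − 0.125) = 8/7.
Single-dose peak C₀ = D/Vd = 180/15 = 12 mcg/mL.
Steady-state peak Cmax,ss = C₀·R = 12 × 8/7 ≈ 13.714 mcg/mL.
Steady-state trough Cmin,ss = Cmax,ss·f ≈ 13.714 × 0.125 ≈ 1.714 mcg/mL.

1.7 mcg/mL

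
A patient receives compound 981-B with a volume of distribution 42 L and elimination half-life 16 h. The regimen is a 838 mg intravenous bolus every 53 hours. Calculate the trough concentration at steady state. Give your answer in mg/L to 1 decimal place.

2.2 mg/L

k = ln2/t½ = ln2/16 ≈ 0.043322 h⁻¹; fraction remaining f = e^(−kτ) = e^(−0.043322×53) ≈ 0.1007.
Each bolus raises the concentration by D/Vd = 838/42 ≈ 19.952 mg/L.
Steady-state trough Cmin,ss = C₀·f/(1−f) ≈ 19.952 × 0.1007/0.8993 ≈ 2.234 mg/L.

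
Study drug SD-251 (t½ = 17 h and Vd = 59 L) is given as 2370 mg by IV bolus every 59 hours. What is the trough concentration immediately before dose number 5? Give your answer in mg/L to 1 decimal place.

f = (1/2)^(τ/t½) = (1/2)^(59/17) ≈ 0.0902.
C₀ = D/Vd = 2370/59 ≈ 40.169 mg/L.
Before the 5th dose, 4 doses have been given. Superposition: Cmin = C₀·(f + f² + … + f^4).
≈ 40.169 × (0.0902 + 0.0081 + 0.0007 + 0.0001) ≈ 40.169 × 0.0991 ≈ 3.981 mg/L.

4.0 mg/L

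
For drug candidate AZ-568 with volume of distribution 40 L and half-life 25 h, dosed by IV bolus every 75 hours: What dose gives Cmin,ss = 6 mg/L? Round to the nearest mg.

1680 mg

τ/t½ = 75/25 ≈ 3, so f = (1/2)^(75/25) ≈ 0.125000.
Cmin,ss = (D/Vd)·f/(1−f), so D = Cmin,ss·Vd·(1−f)/f.
D = 6 × 40 × (1−f)/f ≈ 6 × 40 × 7.00000 ≈ 1680.00 mg.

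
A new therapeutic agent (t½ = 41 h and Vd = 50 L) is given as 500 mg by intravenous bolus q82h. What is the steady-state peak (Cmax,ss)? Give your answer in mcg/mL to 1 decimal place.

13.3 mcg/mL

τ = 82 h = 2 half-lives, so f = (1/2)^2 = 0.25.
Accumulation ratio R = 1/(1 − f) = 1/0.75 = 4/3.
Single-dose peak C₀ = D/Vd = 500/50 = 10 mcg/mL.
Steady-state peak Cmax,ss = C₀·R = 10 × 4/3 ≈ 13.333 mcg/mL.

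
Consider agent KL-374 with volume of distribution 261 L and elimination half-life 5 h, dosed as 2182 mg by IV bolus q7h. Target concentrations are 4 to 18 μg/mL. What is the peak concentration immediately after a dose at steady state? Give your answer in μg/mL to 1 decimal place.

13.5 μg/mL

τ/t½ = 7/5 ≈ 1.4, so fraction remaining f = (1/2)^(7/5) ≈ 0.3789.
Accumulation ratio R = 1/(1 − f) ≈ 1/0.6211 ≈ 1.6100.
Single-dose peak C₀ = D/Vd = 2182/261 ≈ 8.360 μg/mL.
Steady-state peak Cmax,ss = C₀·R ≈ 8.360 × 1.6100 ≈ 13.460 μg/mL.
Peak 13.5 μg/mL vs MTC 18 μg/mL: below toxic threshold.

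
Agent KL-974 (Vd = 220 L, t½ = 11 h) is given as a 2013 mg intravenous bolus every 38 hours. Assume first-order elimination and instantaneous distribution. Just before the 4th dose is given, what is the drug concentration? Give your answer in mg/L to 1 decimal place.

0.9 mg/L

f = (1/2)^(τ/t½) = (1/2)^(38/11) ≈ 0.0912.
C₀ = D/Vd = 2013/220 ≈ 9.150 mg/L.
Before the 4th dose, 3 doses have been given. Superposition: Cmin = C₀·(f + f² + … + f^3).
≈ 9.150 × (0.0912 + 0.0083 + 0.0008) ≈ 9.150 × 0.1003 ≈ 0.918 mg/L.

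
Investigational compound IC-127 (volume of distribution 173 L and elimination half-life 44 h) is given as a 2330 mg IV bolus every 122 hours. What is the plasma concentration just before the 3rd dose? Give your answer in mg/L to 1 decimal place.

2.3 mg/L

f = (1/2)^(τ/t½) = (1/2)^(122/44) ≈ 0.1463.
C₀ = D/Vd = 2330/173 ≈ 13.468 mg/L.
Before the 3rd dose, 2 doses have been given. Superposition: Cmin = C₀·(f + f²).
≈ 13.468 × (0.1463 + 0.0214) ≈ 13.468 × 0.1677 ≈ 2.259 mg/L.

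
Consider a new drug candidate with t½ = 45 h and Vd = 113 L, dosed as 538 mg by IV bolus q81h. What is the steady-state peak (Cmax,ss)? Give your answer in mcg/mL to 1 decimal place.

6.7 mcg/mL

Over one 81-h interval, 81/45 ≈ 1.8 half-lives elapse, leaving f ≈ 0.2872 of each dose.
At steady state, accumulation factor R = 1/(1 − e^(−kτ)) ≈ 1.4029.
Each bolus raises the concentration by D/Vd = 538/113 ≈ 4.761 mcg/mL.
Steady-state peak Cmax,ss = C₀·R ≈ 4.761 × 1.4029 ≈ 6.679 mcg/mL.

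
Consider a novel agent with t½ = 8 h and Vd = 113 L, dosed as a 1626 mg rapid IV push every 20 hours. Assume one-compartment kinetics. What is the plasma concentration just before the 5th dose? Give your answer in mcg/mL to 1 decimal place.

f = (1/2)^(τ/t½) = (1/2)^(20/8) ≈ 0.1768.
C₀ = D/Vd = 1626/113 ≈ 14.389 mcg/mL.
Before the 5th dose, 4 doses have been given. Superposition: Cmin = C₀·(f + f² + … + f^4).
≈ 14.389 × (0.1768 + 0.0313 + 0.0055 + 0.0010) ≈ 14.389 × 0.2146 ≈ 3.088 mcg/mL.

3.1 mcg/mL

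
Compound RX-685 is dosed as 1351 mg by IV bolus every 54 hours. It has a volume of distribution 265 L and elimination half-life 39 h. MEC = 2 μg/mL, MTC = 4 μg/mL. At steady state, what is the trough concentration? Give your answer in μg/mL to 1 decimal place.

Over one 54-h interval, 54/39 ≈ 1.3846 half-lives elapse, leaving f ≈ 0.3830 of each dose.
Accumulation ratio R = 1/(1 − f) ≈ 1/0.6170 ≈ 1.6207.
Single-dose peak C₀ = D/Vd = 1351/265 ≈ 5.098 μg/mL.
Steady-state peak Cmax,ss = C₀·R ≈ 5.098 × 1.6207 ≈ 8.262 μg/mL.
One interval later, Cmin,ss = Cmax,ss·e^(−kτ) ≈ 8.262 × 0.3830 ≈ 3.164 μg/mL.
Trough 3.2 μg/mL vs MEC 2 μg/mL: adequate.

3.2 μg/mL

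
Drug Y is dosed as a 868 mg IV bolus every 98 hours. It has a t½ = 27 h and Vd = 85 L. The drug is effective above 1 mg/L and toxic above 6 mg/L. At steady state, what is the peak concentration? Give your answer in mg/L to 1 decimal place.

11.1 mg/L

Over one 98-h interval, 98/27 ≈ 3.6296 half-lives elapse, leaving f ≈ 0.0808 of each dose.
At steady state, accumulation factor R = 1/(1 − e^(−kτ)) ≈ 1.0879.
Single-dose peak C₀ = D/Vd = 868/85 ≈ 10.212 mg/L.
Steady-state peak Cmax,ss = C₀·R ≈ 10.212 × 1.0879 ≈ 11.110 mg/L.
Peak 11.1 mg/L vs MTC 6 mg/L: exceeds toxic threshold.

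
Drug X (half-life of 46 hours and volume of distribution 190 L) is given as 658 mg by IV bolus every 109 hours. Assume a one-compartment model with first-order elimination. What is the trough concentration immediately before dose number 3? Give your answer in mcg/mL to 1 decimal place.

f = (1/2)^(τ/t½) = (1/2)^(109/46) ≈ 0.1935.
C₀ = D/Vd = 658/190 ≈ 3.463 mcg/mL.
Before the 3rd dose, 2 doses have been given. Superposition: Cmin = C₀·(f + f²).
≈ 3.463 × (0.1935 + 0.0374) ≈ 3.463 × 0.2309 ≈ 0.800 mcg/mL.

0.8 mcg/mL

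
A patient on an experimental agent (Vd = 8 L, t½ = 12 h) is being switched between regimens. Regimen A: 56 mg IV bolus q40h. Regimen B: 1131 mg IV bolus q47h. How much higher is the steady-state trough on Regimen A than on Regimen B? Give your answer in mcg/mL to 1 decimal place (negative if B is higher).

Regimen A: f = (1/2)^(40/12) ≈ 0.0992; Cmin,ss = (56/8)·f/(1−f) ≈ 0.771 mcg/mL.
Regimen B: f = (1/2)^(47/12) ≈ 0.0662; Cmin,ss = (1131/8)·f/(1−f) ≈ 10.023 mcg/mL.
Difference ≈ 0.771 − 10.023 ≈ -9.252 mcg/mL.

-9.3 mcg/mL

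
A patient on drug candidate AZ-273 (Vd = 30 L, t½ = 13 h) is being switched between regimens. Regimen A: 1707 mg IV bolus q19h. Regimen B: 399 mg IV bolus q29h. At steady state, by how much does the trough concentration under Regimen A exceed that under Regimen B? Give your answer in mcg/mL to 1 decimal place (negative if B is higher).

Regimen A: f = (1/2)^(19/13) ≈ 0.3631; Cmin,ss = (1707/30)·f/(1−f) ≈ 32.439 mcg/mL.
Regimen B: f = (1/2)^(29/13) ≈ 0.2130; Cmin,ss = (399/30)·f/(1−f) ≈ 3.600 mcg/mL.
Difference ≈ 32.439 − 3.600 ≈ 28.839 mcg/mL.

28.8 mcg/mL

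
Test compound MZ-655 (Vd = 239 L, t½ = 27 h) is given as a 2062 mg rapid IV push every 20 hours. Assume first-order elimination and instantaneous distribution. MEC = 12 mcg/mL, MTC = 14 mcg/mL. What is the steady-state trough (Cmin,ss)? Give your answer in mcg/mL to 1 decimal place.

k = ln2/t½ = ln2/27 ≈ 0.025672 h⁻¹; fraction remaining f = e^(−kτ) = e^(−0.025672×20) ≈ 0.5984.
Single-dose peak C₀ = D/Vd = 2062/239 ≈ 8.628 mcg/mL.
Steady-state trough Cmin,ss = C₀·f/(1−f) ≈ 8.628 × 0.5984/0.4016 ≈ 12.856 mcg/mL.
Trough 12.9 mcg/mL vs MEC 12 mcg/mL: adequate.

12.9 mcg/mL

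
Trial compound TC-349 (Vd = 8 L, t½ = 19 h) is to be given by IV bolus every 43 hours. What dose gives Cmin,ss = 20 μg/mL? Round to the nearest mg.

608 mg

τ/t½ = 43/19 ≈ 2.2632, so f = (1/2)^(43/19) ≈ 0.208316.
Cmin,ss = (D/Vd)·f/(1−f), so D = Cmin,ss·Vd·(1−f)/f.
D = 20 × 8 × (1−f)/f ≈ 20 × 8 × 3.80040 ≈ 608.06 mg.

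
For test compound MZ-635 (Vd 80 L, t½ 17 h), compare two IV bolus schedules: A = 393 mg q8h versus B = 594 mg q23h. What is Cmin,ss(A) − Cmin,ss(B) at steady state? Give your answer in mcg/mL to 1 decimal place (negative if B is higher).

8.0 mcg/mL

Regimen A: f = (1/2)^(8/17) ≈ 0.7217; Cmin,ss = (393/80)·f/(1−f) ≈ 12.739 mcg/mL.
Regimen B: f = (1/2)^(23/17) ≈ 0.3915; Cmin,ss = (594/80)·f/(1−f) ≈ 4.777 mcg/mL.
Difference ≈ 12.739 − 4.777 ≈ 7.962 mcg/mL.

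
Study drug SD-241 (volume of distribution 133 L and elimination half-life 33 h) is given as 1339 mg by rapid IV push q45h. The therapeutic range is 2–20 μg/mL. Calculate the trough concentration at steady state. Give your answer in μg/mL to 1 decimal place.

k = ln2/t½ = ln2/33 ≈ 0.021004 h⁻¹; fraction remaining f = e^(−kτ) = e^(−0.021004×45) ≈ 0.3886.
Accumulation ratio R = 1/(1 − f) ≈ 1/0.6114 ≈ 1.6356.
Single-dose peak C₀ = D/Vd = 1339/133 ≈ 10.068 μg/mL.
Steady-state peak Cmax,ss = C₀·R ≈ 10.068 × 1.6356 ≈ 16.467 μg/mL.
Steady-state trough Cmin,ss = Cmax,ss·f ≈ 16.467 × 0.3886 ≈ 6.399 μg/mL.
Trough 6.4 μg/mL vs MEC 2 μg/mL: adequate.

6.4 μg/mL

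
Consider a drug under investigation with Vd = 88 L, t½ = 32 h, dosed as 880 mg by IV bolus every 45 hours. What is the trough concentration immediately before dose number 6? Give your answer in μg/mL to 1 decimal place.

6.0 μg/mL

f = (1/2)^(τ/t½) = (1/2)^(45/32) ≈ 0.3773.
C₀ = D/Vd = 880/88 ≈ 10.000 μg/mL.
Before the 6th dose, 5 doses have been given. Superposition: Cmin = C₀·(f + f² + … + f^5).
≈ 10.000 × (0.3773 + 0.1424 + 0.0537 + 0.0203 + 0.0076) ≈ 10.000 × 0.6013 ≈ 6.013 μg/mL.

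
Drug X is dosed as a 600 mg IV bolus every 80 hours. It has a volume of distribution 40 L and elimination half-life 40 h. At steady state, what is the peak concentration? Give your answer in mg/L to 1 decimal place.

The dosing interval is 2 half-lives, so f = 2^(−2) = 0.25.
At steady state, R = 1/(1 − 0.25) = 4/3.
Single-dose peak C₀ = D/Vd = 600/40 = 15 mg/L.
Steady-state peak Cmax,ss = C₀·R = 15 × 4/3 ≈ 20.000 mg/L.

20.0 mg/L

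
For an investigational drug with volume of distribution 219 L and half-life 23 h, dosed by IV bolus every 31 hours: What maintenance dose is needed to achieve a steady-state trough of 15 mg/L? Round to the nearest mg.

5076 mg

τ/t½ = 31/23 ≈ 1.3478, so f = (1/2)^(31/23) ≈ 0.392884.
Cmin,ss = (D/Vd)·f/(1−f), so D = Cmin,ss·Vd·(1−f)/f.
D = 15 × 219 × (1−f)/f ≈ 15 × 219 × 1.54528 ≈ 5076.24 mg.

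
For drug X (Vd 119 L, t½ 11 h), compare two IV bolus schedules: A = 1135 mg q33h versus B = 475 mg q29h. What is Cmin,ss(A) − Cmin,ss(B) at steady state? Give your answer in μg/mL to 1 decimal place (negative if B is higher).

Regimen A: f = (1/2)^(33/11) ≈ 0.1250; Cmin,ss = (1135/119)·f/(1−f) ≈ 1.363 μg/mL.
Regimen B: f = (1/2)^(29/11) ≈ 0.1608; Cmin,ss = (475/119)·f/(1−f) ≈ 0.765 μg/mL.
Difference ≈ 1.363 − 0.765 ≈ 0.598 μg/mL.

0.6 μg/mL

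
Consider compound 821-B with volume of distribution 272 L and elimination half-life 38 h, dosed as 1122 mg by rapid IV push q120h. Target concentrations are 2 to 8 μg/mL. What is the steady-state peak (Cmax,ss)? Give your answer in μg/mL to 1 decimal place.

k = ln2/t½ = ln2/38 ≈ 0.018241 h⁻¹; fraction remaining f = e^(−kτ) = e^(−0.018241×120) ≈ 0.1120.
At steady state, accumulation factor R = 1/(1 − e^(−kτ)) ≈ 1.1261.
Single-dose peak C₀ = D/Vd = 1122/272 ≈ 4.125 μg/mL.
Steady-state peak Cmax,ss = C₀·R ≈ 4.125 × 1.1261 ≈ 4.645 μg/mL.
Peak 4.6 μg/mL vs MTC 8 μg/mL: below toxic threshold.

4.6 μg/mL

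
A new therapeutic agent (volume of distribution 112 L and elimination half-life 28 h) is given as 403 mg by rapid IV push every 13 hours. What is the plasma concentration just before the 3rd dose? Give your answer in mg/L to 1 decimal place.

f = (1/2)^(τ/t½) = (1/2)^(13/28) ≈ 0.7248.
C₀ = D/Vd = 403/112 ≈ 3.598 mg/L.
Before the 3rd dose, 2 doses have been given. Superposition: Cmin = C₀·(f + f²).
≈ 3.598 × (0.7248 + 0.5253) ≈ 3.598 × 1.2501 ≈ 4.498 mg/L.

4.5 mg/L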